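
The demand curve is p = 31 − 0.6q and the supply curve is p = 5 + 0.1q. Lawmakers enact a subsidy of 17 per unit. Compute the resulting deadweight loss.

Competitive equilibrium: 31 − 0.6q = 5 + 0.1q → q* = 37.1429, p* = 8.7143.
The subsidy lowers effective supply by 17: p = 0.1q − 12.
New quantity: 31 − 0.6q = 0.1q − 12 → q' = 61.4286.
Overproduction Δq = 61.4286 − 37.1429 = 24.2857; wedge = subsidy = 17.
The triangle = ½ × 24.2857 × 17 = 206.43.

206.43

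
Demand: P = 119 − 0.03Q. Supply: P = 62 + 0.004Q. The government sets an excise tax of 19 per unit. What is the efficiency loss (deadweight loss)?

5308.82

Competitive equilibrium: 119 − 0.03Q = 62 + 0.004Q → Q* = 1676.4706, P* = 68.7059.
With the tax, the buyer price exceeds the seller price by 19: (119 − 0.03Q) − (62 + 0.004Q) = 19 → Q' = 1117.6471.
ΔQ = 1676.4706 − 1117.6471 = 558.8235; the wedge equals the tax, 19.
DWL = ½ × 558.8235 × 19 = 5308.82.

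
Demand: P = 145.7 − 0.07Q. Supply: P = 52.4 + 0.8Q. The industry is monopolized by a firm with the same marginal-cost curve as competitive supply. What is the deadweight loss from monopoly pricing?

Competitive equilibrium: 145.7 − 0.07Q = 52.4 + 0.8Q → Q* = 107.2414, P* = 138.1931.
Marginal revenue: MR = 145.7 − 0.14Q. Set MR = MC: 145.7 − 0.14Q = 52.4 + 0.8Q → Q_m = 99.2553.
Price P_m = 145.7 − 0.07·99.2553 = 138.7521; MC(Q_m) = 52.4 + 0.8·99.2553 = 131.8042.
Competitive Q* = 107.2414, so ΔQ = 7.9861; wedge = 138.7521 − 131.8042 = 6.9479.
The triangle = ½ × 7.9861 × 6.9479 = 27.74.

27.74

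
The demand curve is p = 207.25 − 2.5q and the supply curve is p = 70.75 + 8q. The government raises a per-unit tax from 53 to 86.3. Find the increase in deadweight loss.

Competitive equilibrium: 207.25 − 2.5q = 70.75 + 8q → q* = 13, p* = 174.75.
For a per-unit tax t: Δq = t/10.5, so DWL = ½·t·(t/10.5) = t²/21.
At t = 53: DWL = 133.762. At t = 86.3: DWL = 354.652.
Increase = 354.652 − 133.762 = 220.89.

220.89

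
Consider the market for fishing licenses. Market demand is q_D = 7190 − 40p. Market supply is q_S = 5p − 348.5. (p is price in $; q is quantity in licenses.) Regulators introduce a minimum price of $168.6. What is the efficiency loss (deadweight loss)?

In inverse form: demand p = 179.75 − 0.025q, supply p = 69.7 + 0.2q.
Competitive equilibrium: 179.75 − 0.025q = 69.7 + 0.2q → q* = 489.1111, p* = 167.5222.
At the floor p = 168.6, quantity demanded = (179.75 − 168.6)/0.025 = 446.
Sellers' marginal cost at q' = 446: 69.7 + 0.2·446 = 158.9.
Δq = 489.1111 − 446 = 43.1111; wedge = 168.6 − 158.9 = 9.7.
DWL = ½ × 43.1111 × 9.7 = $209.09.

$209.09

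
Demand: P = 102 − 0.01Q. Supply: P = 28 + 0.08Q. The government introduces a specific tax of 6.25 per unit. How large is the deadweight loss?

Competitive equilibrium: 102 − 0.01Q = 28 + 0.08Q → Q* = 822.2222, P* = 93.7778.
With the tax, the buyer price exceeds the seller price by 6.25: (102 − 0.01Q) − (28 + 0.08Q) = 6.25 → Q' = 752.7778.
ΔQ = 822.2222 − 752.7778 = 69.4444; the wedge equals the tax, 6.25.
The triangle = ½ × 69.4444 × 6.25 = 217.01.

217.01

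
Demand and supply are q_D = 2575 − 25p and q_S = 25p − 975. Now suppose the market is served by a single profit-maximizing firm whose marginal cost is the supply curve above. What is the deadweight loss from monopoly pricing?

2844.44

In inverse form: demand p = 103 − 0.04q, supply p = 39 + 0.04q.
Competitive equilibrium: 103 − 0.04q = 39 + 0.04q → q* = 800, p* = 71.
Marginal revenue: MR = 103 − 0.08q. Set MR = MC: 103 − 0.08q = 39 + 0.04q → q_m = 533.333333.
Price p_m = 103 − 0.04·533.333333 = 81.666667; MC(q_m) = 39 + 0.04·533.333333 = 60.333333.
Competitive q* = 800, so Δq = 266.666667; wedge = 81.666667 − 60.333333 = 21.333334.
DWL = ½ × 266.666667 × 21.333334 = 2844.44.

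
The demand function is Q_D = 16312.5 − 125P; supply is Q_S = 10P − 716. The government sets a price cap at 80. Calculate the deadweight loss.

In inverse form: demand P = 130.5 − 0.008Q, supply P = 71.6 + 0.1Q.
Competitive equilibrium: 130.5 − 0.008Q = 71.6 + 0.1Q → Q* = 545.3704, P* = 126.137.
At the ceiling P = 80, quantity supplied = (80 − 71.6)/0.1 = 84.
Willingness to pay at Q' = 84: 130.5 − 0.008·84 = 129.828.
ΔQ = 545.3704 − 84 = 461.3704; wedge = 129.828 − 80 = 49.828.
The triangle = ½ × 461.3704 × 49.828 = 11494.58.

11494.58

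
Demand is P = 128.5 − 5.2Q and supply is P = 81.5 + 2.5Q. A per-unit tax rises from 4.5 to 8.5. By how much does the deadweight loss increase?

3.38

Competitive equilibrium: 128.5 − 5.2Q = 81.5 + 2.5Q → Q* = 6.1039, P* = 96.7597.
For a per-unit tax t: ΔQ = t/7.7, so DWL = ½·t·(t/7.7) = t²/15.4.
At t = 4.5: DWL = 1.315. At t = 8.5: DWL = 4.692.
Increase = 4.692 − 1.315 = 3.38.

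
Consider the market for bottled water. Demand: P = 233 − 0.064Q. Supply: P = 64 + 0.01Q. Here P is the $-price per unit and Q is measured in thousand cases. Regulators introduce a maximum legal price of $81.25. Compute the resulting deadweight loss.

$11552.85 thousand

Competitive equilibrium: 233 − 0.064Q = 64 + 0.01Q → Q* = 2283.78378, P* = 86.83784.
At the ceiling P = 81.25, quantity supplied = (81.25 − 64)/0.01 = 1725.
Willingness to pay at Q' = 1725: 233 − 0.064·1725 = 122.6.
ΔQ = 2283.78378 − 1725 = 558.78378; wedge = 122.6 − 81.25 = 41.35.
The triangle = ½ × 558.78378 × 41.35 = $11552.85 thousand.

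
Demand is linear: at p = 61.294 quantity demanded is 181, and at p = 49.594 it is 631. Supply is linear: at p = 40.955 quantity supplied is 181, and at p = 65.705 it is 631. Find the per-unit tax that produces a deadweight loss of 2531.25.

20.25

Demand slope = (49.594 − 61.294)/(631 − 181) = −0.026, so p = 66 − 0.026q.
Supply slope = (65.705 − 40.955)/(631 − 181) = 0.055, so p = 31 + 0.055q.
Competitive equilibrium: 66 − 0.026q = 31 + 0.055q → q* = 432.0988, p* = 54.7654.
A tax t gives Δq = t/0.081 and wedge t, so DWL = t²/0.162.
t²/0.162 = 2531.25 → t² = 410.0625 → t = 20.25.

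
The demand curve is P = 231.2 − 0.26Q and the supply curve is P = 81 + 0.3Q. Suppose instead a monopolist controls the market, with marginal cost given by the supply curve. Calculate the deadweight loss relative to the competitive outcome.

Competitive equilibrium: 231.2 − 0.26Q = 81 + 0.3Q → Q* = 268.21429, P* = 161.46429.
Marginal revenue: MR = 231.2 − 0.52Q. Set MR = MC: 231.2 − 0.52Q = 81 + 0.3Q → Q_m = 183.17073.
Price P_m = 231.2 − 0.26·183.17073 = 183.57561; MC(Q_m) = 81 + 0.3·183.17073 = 135.95122.
Competitive Q* = 268.21429, so ΔQ = 85.04356; wedge = 183.57561 − 135.95122 = 47.62439.
Welfare loss = ½ × 85.04356 × 47.62439 = 2025.07.

2025.07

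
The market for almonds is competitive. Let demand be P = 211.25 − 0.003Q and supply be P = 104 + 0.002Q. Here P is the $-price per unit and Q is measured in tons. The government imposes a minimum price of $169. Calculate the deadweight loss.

Competitive equilibrium: 211.25 − 0.003Q = 104 + 0.002Q → Q* = 21450, P* = 146.9.
At the floor P = 169, quantity demanded = (211.25 − 169)/0.003 = 14083.333333.
Sellers' marginal cost at Q' = 14083.333333: 104 + 0.002·14083.333333 = 132.166667.
ΔQ = 21450 − 14083.333333 = 7366.666667; wedge = 169 − 132.166667 = 36.833333.
The triangle = ½ × 7366.666667 × 36.833333 = $135669.44.

$135669.44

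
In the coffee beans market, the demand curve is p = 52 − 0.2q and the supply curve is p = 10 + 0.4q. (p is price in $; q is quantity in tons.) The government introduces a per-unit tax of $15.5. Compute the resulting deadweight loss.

Competitive equilibrium: 52 − 0.2q = 10 + 0.4q → q* = 70, p* = 38.
With the tax, the buyer price exceeds the seller price by 15.5: (52 − 0.2q) − (10 + 0.4q) = 15.5 → q' = 44.1667.
Δq = 70 − 44.1667 = 25.8333; the wedge equals the tax, 15.5.
Welfare loss = ½ × 25.8333 × 15.5 = $200.21.

$200.21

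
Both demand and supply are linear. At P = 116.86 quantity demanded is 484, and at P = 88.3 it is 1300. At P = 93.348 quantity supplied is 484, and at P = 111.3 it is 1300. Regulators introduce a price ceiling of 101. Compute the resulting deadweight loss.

Demand slope = (88.3 − 116.86)/(1300 − 484) = −0.035, so P = 133.8 − 0.035Q.
Supply slope = (111.3 − 93.348)/(1300 − 484) = 0.022, so P = 82.7 + 0.022Q.
Competitive equilibrium: 133.8 − 0.035Q = 82.7 + 0.022Q → Q* = 896.49123, P* = 102.42281.
At the ceiling P = 101, quantity supplied = (101 − 82.7)/0.022 = 831.81818.
Willingness to pay at Q' = 831.81818: 133.8 − 0.035·831.81818 = 104.68636.
ΔQ = 896.49123 − 831.81818 = 64.67305; wedge = 104.68636 − 101 = 3.68636.
The triangle = ½ × 64.67305 × 3.68636 = 119.20.

119.20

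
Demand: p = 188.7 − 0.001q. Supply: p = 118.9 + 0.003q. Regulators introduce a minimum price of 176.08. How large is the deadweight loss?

Competitive equilibrium: 188.7 − 0.001q = 118.9 + 0.003q → q* = 17450, p* = 171.25.
At the floor p = 176.08, quantity demanded = (188.7 − 176.08)/0.001 = 12620.
Sellers' marginal cost at q' = 12620: 118.9 + 0.003·12620 = 156.76.
Δq = 17450 − 12620 = 4830; wedge = 176.08 − 156.76 = 19.32.
Deadweight loss = ½ × 4830 × 19.32 = 46657.80.

46657.80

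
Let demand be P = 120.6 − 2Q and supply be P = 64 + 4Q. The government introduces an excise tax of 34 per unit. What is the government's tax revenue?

Competitive equilibrium: 120.6 − 2Q = 64 + 4Q → Q* = 9.4333, P* = 101.7333.
With the tax, the buyer price exceeds the seller price by 34: (120.6 − 2Q) − (64 + 4Q) = 34 → Q' = 3.7667.
Tax revenue = 34 × 3.7667 = 128.07.

128.07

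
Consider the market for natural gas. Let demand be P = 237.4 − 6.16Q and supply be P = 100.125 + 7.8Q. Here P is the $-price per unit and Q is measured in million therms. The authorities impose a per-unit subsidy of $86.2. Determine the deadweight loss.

$266.13 million

Competitive equilibrium: 237.4 − 6.16Q = 100.125 + 7.8Q → Q* = 9.8335, P* = 176.8259.
The subsidy lowers effective supply by 86.2: P = 13.925 + 7.8Q.
New quantity: 237.4 − 6.16Q = 13.925 + 7.8Q → Q' = 16.0082.
Overproduction ΔQ = 16.0082 − 9.8335 = 6.1747; wedge = subsidy = 86.2.
DWL = ½ × 6.1747 × 86.2 = $266.13 million.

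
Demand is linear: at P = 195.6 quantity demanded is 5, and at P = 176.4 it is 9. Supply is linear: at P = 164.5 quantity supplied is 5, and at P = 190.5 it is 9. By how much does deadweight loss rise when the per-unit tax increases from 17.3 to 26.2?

17.13

Demand slope = (176.4 − 195.6)/(9 − 5) = −4.8, so P = 219.6 − 4.8Q.
Supply slope = (190.5 − 164.5)/(9 − 5) = 6.5, so P = 132 + 6.5Q.
Competitive equilibrium: 219.6 − 4.8Q = 132 + 6.5Q → Q* = 7.7522, P* = 182.3894.
For a per-unit tax t: ΔQ = t/11.3, so DWL = ½·t·(t/11.3) = t²/22.6.
At t = 17.3: DWL = 13.243. At t = 26.2: DWL = 30.373.
Increase = 30.373 − 13.243 = 17.13.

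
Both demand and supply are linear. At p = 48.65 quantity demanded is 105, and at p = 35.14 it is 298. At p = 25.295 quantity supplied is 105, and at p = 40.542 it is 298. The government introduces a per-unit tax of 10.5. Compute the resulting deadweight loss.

369.97

Demand slope = (35.14 − 48.65)/(298 − 105) = −0.07, so p = 56 − 0.07q.
Supply slope = (40.542 − 25.295)/(298 − 105) = 0.079, so p = 17 + 0.079q.
Competitive equilibrium: 56 − 0.07q = 17 + 0.079q → q* = 261.745, p* = 37.6779.
With the tax, the buyer price exceeds the seller price by 10.5: (56 − 0.07q) − (17 + 0.079q) = 10.5 → q' = 191.2752.
Δq = 261.745 − 191.2752 = 70.4698; the wedge equals the tax, 10.5.
Deadweight loss = ½ × 70.4698 × 10.5 = 369.97.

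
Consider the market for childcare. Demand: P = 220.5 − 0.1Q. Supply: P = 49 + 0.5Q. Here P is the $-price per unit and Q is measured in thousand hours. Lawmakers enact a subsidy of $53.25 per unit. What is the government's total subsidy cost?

Competitive equilibrium: 220.5 − 0.1Q = 49 + 0.5Q → Q* = 285.8333, P* = 191.9167.
The subsidy lowers effective supply by 53.25: P = 0.5Q − 4.25.
New quantity: 220.5 − 0.1Q = 0.5Q − 4.25 → Q' = 374.5833.
Total subsidy cost = 53.25 × 374.5833 = $19946.56 thousand.

$19946.56 thousand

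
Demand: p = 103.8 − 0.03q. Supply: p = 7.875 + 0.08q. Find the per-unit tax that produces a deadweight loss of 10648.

48.4

Competitive equilibrium: 103.8 − 0.03q = 7.875 + 0.08q → q* = 872.0455, p* = 77.6386.
A tax t gives Δq = t/0.11 and wedge t, so DWL = t²/0.22.
t²/0.22 = 10648 → t² = 2342.56 → t = 48.4.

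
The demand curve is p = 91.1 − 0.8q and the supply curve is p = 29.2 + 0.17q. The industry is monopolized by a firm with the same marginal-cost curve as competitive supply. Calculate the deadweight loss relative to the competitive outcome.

403.47

Competitive equilibrium: 91.1 − 0.8q = 29.2 + 0.17q → q* = 63.8144, p* = 40.0485.
Marginal revenue: MR = 91.1 − 1.6q. Set MR = MC: 91.1 − 1.6q = 29.2 + 0.17q → q_m = 34.9718.
Price p_m = 91.1 − 0.8·34.9718 = 63.1226; MC(q_m) = 29.2 + 0.17·34.9718 = 35.1452.
Competitive q* = 63.8144, so Δq = 28.8426; wedge = 63.1226 − 35.1452 = 27.9774.
DWL = ½ × 28.8426 × 27.9774 = 403.47.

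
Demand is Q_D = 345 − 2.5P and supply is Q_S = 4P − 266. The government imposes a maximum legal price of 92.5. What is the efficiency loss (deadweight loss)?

11.70

In inverse form: demand P = 138 − 0.4Q, supply P = 66.5 + 0.25Q.
Competitive equilibrium: 138 − 0.4Q = 66.5 + 0.25Q → Q* = 110, P* = 94.
At the ceiling P = 92.5, quantity supplied = (92.5 − 66.5)/0.25 = 104.
Willingness to pay at Q' = 104: 138 − 0.4·104 = 96.4.
ΔQ = 110 − 104 = 6; wedge = 96.4 − 92.5 = 3.9.
Deadweight loss = ½ × 6 × 3.9 = 11.70.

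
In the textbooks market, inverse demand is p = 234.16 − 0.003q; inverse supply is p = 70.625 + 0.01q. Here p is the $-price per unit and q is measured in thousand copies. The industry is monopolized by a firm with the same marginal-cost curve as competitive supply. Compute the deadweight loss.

$36161.85 thousand

Competitive equilibrium: 234.16 − 0.003q = 70.625 + 0.01q → q* = 12579.61538, p* = 196.42115.
Marginal revenue: MR = 234.16 − 0.006q. Set MR = MC: 234.16 − 0.006q = 70.625 + 0.01q → q_m = 10220.9375.
Price p_m = 234.16 − 0.003·10220.9375 = 203.49719; MC(q_m) = 70.625 + 0.01·10220.9375 = 172.83438.
Competitive q* = 12579.61538, so Δq = 2358.67788; wedge = 203.49719 − 172.83438 = 30.66281.
Deadweight loss = ½ × 2358.67788 × 30.66281 = $36161.85 thousand.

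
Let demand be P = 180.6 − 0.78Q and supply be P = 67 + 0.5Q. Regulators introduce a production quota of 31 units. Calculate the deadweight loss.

2134.44

Competitive equilibrium: 180.6 − 0.78Q = 67 + 0.5Q → Q* = 88.75, P* = 111.375.
At Q = 31: demand price = 180.6 − 0.78·31 = 156.42; supply price = 67 + 0.5·31 = 82.5.
ΔQ = 88.75 − 31 = 57.75; wedge = 156.42 − 82.5 = 73.92.
Welfare loss = ½ × 57.75 × 73.92 = 2134.44.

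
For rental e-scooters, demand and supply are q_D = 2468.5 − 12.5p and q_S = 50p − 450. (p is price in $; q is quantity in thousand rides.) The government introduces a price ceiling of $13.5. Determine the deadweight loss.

In inverse form: demand p = 197.48 − 0.08q, supply p = 9 + 0.02q.
Competitive equilibrium: 197.48 − 0.08q = 9 + 0.02q → q* = 1884.8, p* = 46.696.
At the ceiling p = 13.5, quantity supplied = (13.5 − 9)/0.02 = 225.
Willingness to pay at q' = 225: 197.48 − 0.08·225 = 179.48.
Δq = 1884.8 − 225 = 1659.8; wedge = 179.48 − 13.5 = 165.98.
DWL = ½ × 1659.8 × 165.98 = $137746.802 thousand.

$137746.802 thousand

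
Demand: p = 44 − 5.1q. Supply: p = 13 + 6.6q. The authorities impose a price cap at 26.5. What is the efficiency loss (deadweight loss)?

Competitive equilibrium: 44 − 5.1q = 13 + 6.6q → q* = 2.64957, p* = 30.48718.
At the ceiling p = 26.5, quantity supplied = (26.5 − 13)/6.6 = 2.04545.
Willingness to pay at q' = 2.04545: 44 − 5.1·2.04545 = 33.56821.
Δq = 2.64957 − 2.04545 = 0.60412; wedge = 33.56821 − 26.5 = 7.06821.
DWL = ½ × 0.60412 × 7.06821 = 2.14.

2.14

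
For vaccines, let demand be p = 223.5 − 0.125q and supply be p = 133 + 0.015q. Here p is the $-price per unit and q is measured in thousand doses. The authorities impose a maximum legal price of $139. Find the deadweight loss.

Competitive equilibrium: 223.5 − 0.125q = 133 + 0.015q → q* = 646.4286, p* = 142.6964.
At the ceiling p = 139, quantity supplied = (139 − 133)/0.015 = 400.
Willingness to pay at q' = 400: 223.5 − 0.125·400 = 173.5.
Δq = 646.4286 − 400 = 246.4286; wedge = 173.5 − 139 = 34.5.
Deadweight loss = ½ × 246.4286 × 34.5 = $4250.89 thousand.

$4250.89 thousand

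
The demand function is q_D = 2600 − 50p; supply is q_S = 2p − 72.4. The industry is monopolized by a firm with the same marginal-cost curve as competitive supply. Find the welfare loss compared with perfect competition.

0.33

In inverse form: demand p = 52 − 0.02q, supply p = 36.2 + 0.5q.
Competitive equilibrium: 52 − 0.02q = 36.2 + 0.5q → q* = 30.3846, p* = 51.3923.
Marginal revenue: MR = 52 − 0.04q. Set MR = MC: 52 − 0.04q = 36.2 + 0.5q → q_m = 29.2593.
Price p_m = 52 − 0.02·29.2593 = 51.4148; MC(q_m) = 36.2 + 0.5·29.2593 = 50.8297.
Competitive q* = 30.3846, so Δq = 1.1253; wedge = 51.4148 − 50.8297 = 0.5851.
Deadweight loss = ½ × 1.1253 × 0.5851 = 0.33.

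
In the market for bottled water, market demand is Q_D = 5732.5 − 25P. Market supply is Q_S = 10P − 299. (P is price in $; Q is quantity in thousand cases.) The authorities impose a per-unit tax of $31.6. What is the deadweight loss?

$3566.29 thousand

In inverse form: demand P = 229.3 − 0.04Q, supply P = 29.9 + 0.1Q.
Competitive equilibrium: 229.3 − 0.04Q = 29.9 + 0.1Q → Q* = 1424.2857, P* = 172.3286.
With the tax, the buyer price exceeds the seller price by 31.6: (229.3 − 0.04Q) − (29.9 + 0.1Q) = 31.6 → Q' = 1198.5714.
ΔQ = 1424.2857 − 1198.5714 = 225.7143; the wedge equals the tax, 31.6.
The triangle = ½ × 225.7143 × 31.6 = $3566.29 thousand.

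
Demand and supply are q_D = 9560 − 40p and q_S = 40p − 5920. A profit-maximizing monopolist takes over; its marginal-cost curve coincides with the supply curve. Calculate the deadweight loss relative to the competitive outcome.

9201.11

In inverse form: demand p = 239 − 0.025q, supply p = 148 + 0.025q.
Competitive equilibrium: 239 − 0.025q = 148 + 0.025q → q* = 1820, p* = 193.5.
Marginal revenue: MR = 239 − 0.05q. Set MR = MC: 239 − 0.05q = 148 + 0.025q → q_m = 1213.33333.
Price p_m = 239 − 0.025·1213.33333 = 208.66667; MC(q_m) = 148 + 0.025·1213.33333 = 178.33333.
Competitive q* = 1820, so Δq = 606.66667; wedge = 208.66667 − 178.33333 = 30.33334.
Welfare loss = ½ × 606.66667 × 30.33334 = 9201.11.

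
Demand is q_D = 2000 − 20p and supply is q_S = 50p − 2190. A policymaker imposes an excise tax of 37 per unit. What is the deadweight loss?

In inverse form: demand p = 100 − 0.05q, supply p = 43.8 + 0.02q.
Competitive equilibrium: 100 − 0.05q = 43.8 + 0.02q → q* = 802.8571, p* = 59.8571.
With the tax, the buyer price exceeds the seller price by 37: (100 − 0.05q) − (43.8 + 0.02q) = 37 → q' = 274.2857.
Δq = 802.8571 − 274.2857 = 528.5714; the wedge equals the tax, 37.
The triangle = ½ × 528.5714 × 37 = 9778.57.

9778.57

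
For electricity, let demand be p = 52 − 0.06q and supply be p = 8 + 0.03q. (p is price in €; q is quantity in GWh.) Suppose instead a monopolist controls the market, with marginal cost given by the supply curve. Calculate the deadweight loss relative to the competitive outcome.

Competitive equilibrium: 52 − 0.06q = 8 + 0.03q → q* = 488.8889, p* = 22.6667.
Marginal revenue: MR = 52 − 0.12q. Set MR = MC: 52 − 0.12q = 8 + 0.03q → q_m = 293.3333.
Price p_m = 52 − 0.06·293.3333 = 34.4; MC(q_m) = 8 + 0.03·293.3333 = 16.8.
Competitive q* = 488.8889, so Δq = 195.5556; wedge = 34.4 − 16.8 = 17.6.
Welfare loss = ½ × 195.5556 × 17.6 = €1720.89.

€1720.89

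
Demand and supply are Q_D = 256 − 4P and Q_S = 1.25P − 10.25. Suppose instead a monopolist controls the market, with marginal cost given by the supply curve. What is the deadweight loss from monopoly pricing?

In inverse form: demand P = 64 − 0.25Q, supply P = 8.2 + 0.8Q.
Competitive equilibrium: 64 − 0.25Q = 8.2 + 0.8Q → Q* = 53.1429, P* = 50.7143.
Marginal revenue: MR = 64 − 0.5Q. Set MR = MC: 64 − 0.5Q = 8.2 + 0.8Q → Q_m = 42.9231.
Price P_m = 64 − 0.25·42.9231 = 53.2692; MC(Q_m) = 8.2 + 0.8·42.9231 = 42.5385.
Competitive Q* = 53.1429, so ΔQ = 10.2198; wedge = 53.2692 − 42.5385 = 10.7307.
Welfare loss = ½ × 10.2198 × 10.7307 = 54.83.

54.83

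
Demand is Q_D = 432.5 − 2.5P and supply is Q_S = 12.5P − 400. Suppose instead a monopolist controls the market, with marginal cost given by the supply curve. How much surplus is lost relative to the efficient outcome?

4278.80

In inverse form: demand P = 173 − 0.4Q, supply P = 32 + 0.08Q.
Competitive equilibrium: 173 − 0.4Q = 32 + 0.08Q → Q* = 293.75, P* = 55.5.
Marginal revenue: MR = 173 − 0.8Q. Set MR = MC: 173 − 0.8Q = 32 + 0.08Q → Q_m = 160.2273.
Price P_m = 173 − 0.4·160.2273 = 108.9091; MC(Q_m) = 32 + 0.08·160.2273 = 44.8182.
Competitive Q* = 293.75, so ΔQ = 133.5227; wedge = 108.9091 − 44.8182 = 64.0909.
Deadweight loss = ½ × 133.5227 × 64.0909 = 4278.80.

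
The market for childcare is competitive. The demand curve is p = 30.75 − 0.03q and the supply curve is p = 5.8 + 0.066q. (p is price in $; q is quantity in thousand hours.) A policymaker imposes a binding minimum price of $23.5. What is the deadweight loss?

$15.95 thousand

Competitive equilibrium: 30.75 − 0.03q = 5.8 + 0.066q → q* = 259.8958, p* = 22.9531.
At the floor p = 23.5, quantity demanded = (30.75 − 23.5)/0.03 = 241.6667.
Sellers' marginal cost at q' = 241.6667: 5.8 + 0.066·241.6667 = 21.75.
Δq = 259.8958 − 241.6667 = 18.2291; wedge = 23.5 − 21.75 = 1.75.
Deadweight loss = ½ × 18.2291 × 1.75 = $15.95 thousand.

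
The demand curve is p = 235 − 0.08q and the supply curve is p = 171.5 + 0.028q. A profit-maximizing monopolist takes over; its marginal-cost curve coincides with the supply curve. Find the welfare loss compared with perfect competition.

3380.32

Competitive equilibrium: 235 − 0.08q = 171.5 + 0.028q → q* = 587.963, p* = 187.963.
Marginal revenue: MR = 235 − 0.16q. Set MR = MC: 235 − 0.16q = 171.5 + 0.028q → q_m = 337.766.
Price p_m = 235 − 0.08·337.766 = 207.9787; MC(q_m) = 171.5 + 0.028·337.766 = 180.9574.
Competitive q* = 587.963, so Δq = 250.197; wedge = 207.9787 − 180.9574 = 27.0213.
DWL = ½ × 250.197 × 27.0213 = 3380.32.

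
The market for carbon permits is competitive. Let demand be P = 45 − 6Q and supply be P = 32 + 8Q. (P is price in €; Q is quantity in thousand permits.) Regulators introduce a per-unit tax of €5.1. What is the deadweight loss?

Competitive equilibrium: 45 − 6Q = 32 + 8Q → Q* = 0.9286, P* = 39.4286.
With the tax, the buyer price exceeds the seller price by 5.1: (45 − 6Q) − (32 + 8Q) = 5.1 → Q' = 0.5643.
ΔQ = 0.9286 − 0.5643 = 0.3643; the wedge equals the tax, 5.1.
Welfare loss = ½ × 0.3643 × 5.1 = €0.93 thousand.

€0.93 thousand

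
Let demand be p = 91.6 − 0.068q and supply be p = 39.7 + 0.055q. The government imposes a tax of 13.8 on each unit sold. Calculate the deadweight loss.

774.15

Competitive equilibrium: 91.6 − 0.068q = 39.7 + 0.055q → q* = 421.9512, p* = 62.9073.
With the tax, the buyer price exceeds the seller price by 13.8: (91.6 − 0.068q) − (39.7 + 0.055q) = 13.8 → q' = 309.7561.
Δq = 421.9512 − 309.7561 = 112.1951; the wedge equals the tax, 13.8.
The triangle = ½ × 112.1951 × 13.8 = 774.15.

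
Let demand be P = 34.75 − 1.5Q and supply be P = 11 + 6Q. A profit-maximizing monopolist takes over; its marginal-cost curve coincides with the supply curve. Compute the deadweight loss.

Competitive equilibrium: 34.75 − 1.5Q = 11 + 6Q → Q* = 3.1667, P* = 30.
Marginal revenue: MR = 34.75 − 3Q. Set MR = MC: 34.75 − 3Q = 11 + 6Q → Q_m = 2.6389.
Price P_m = 34.75 − 1.5·2.6389 = 30.7917; MC(Q_m) = 11 + 6·2.6389 = 26.8334.
Competitive Q* = 3.1667, so ΔQ = 0.5278; wedge = 30.7917 − 26.8334 = 3.9583.
DWL = ½ × 0.5278 × 3.9583 = 1.04.

1.04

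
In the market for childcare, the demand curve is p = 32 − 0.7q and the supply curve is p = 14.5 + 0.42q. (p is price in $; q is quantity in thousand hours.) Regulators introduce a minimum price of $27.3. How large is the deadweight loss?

$44.46 thousand

Competitive equilibrium: 32 − 0.7q = 14.5 + 0.42q → q* = 15.625, p* = 21.0625.
At the floor p = 27.3, quantity demanded = (32 − 27.3)/0.7 = 6.7143.
Sellers' marginal cost at q' = 6.7143: 14.5 + 0.42·6.7143 = 17.32.
Δq = 15.625 − 6.7143 = 8.9107; wedge = 27.3 − 17.32 = 9.98.
Welfare loss = ½ × 8.9107 × 9.98 = $44.46 thousand.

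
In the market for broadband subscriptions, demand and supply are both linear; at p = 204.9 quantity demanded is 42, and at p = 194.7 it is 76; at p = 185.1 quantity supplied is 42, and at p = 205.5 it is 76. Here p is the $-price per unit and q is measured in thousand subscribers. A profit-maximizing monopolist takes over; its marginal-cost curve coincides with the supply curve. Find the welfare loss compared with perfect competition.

$115.20 thousand

Demand slope = (194.7 − 204.9)/(76 − 42) = −0.3, so p = 217.5 − 0.3q.
Supply slope = (205.5 − 185.1)/(76 − 42) = 0.6, so p = 159.9 + 0.6q.
Competitive equilibrium: 217.5 − 0.3q = 159.9 + 0.6q → q* = 64, p* = 198.3.
Marginal revenue: MR = 217.5 − 0.6q. Set MR = MC: 217.5 − 0.6q = 159.9 + 0.6q → q_m = 48.
Price p_m = 217.5 − 0.3·48 = 203.1; MC(q_m) = 159.9 + 0.6·48 = 188.7.
Competitive q* = 64, so Δq = 16; wedge = 203.1 − 188.7 = 14.4.
Deadweight loss = ½ × 16 × 14.4 = $115.20 thousand.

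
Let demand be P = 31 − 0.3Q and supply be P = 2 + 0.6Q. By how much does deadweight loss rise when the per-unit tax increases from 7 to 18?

Competitive equilibrium: 31 − 0.3Q = 2 + 0.6Q → Q* = 32.2222, P* = 21.3333.
For a per-unit tax t: ΔQ = t/0.9, so DWL = ½·t·(t/0.9) = t²/1.8.
At t = 7: DWL = 27.222. At t = 18: DWL = 180.
Increase = 180 − 27.222 = 152.78.

152.78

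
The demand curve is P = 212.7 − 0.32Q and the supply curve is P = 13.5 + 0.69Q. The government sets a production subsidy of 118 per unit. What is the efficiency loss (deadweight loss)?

6893.07

Competitive equilibrium: 212.7 − 0.32Q = 13.5 + 0.69Q → Q* = 197.2277, P* = 149.5871.
The subsidy lowers effective supply by 118: P = 0.69Q − 104.5.
New quantity: 212.7 − 0.32Q = 0.69Q − 104.5 → Q' = 314.0594.
Overproduction ΔQ = 314.0594 − 197.2277 = 116.8317; wedge = subsidy = 118.
The triangle = ½ × 116.8317 × 118 = 6893.07.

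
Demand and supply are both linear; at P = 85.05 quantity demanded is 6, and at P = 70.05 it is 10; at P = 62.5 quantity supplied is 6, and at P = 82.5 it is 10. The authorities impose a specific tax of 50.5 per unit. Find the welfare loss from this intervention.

145.73

Demand slope = (70.05 − 85.05)/(10 − 6) = −3.75, so P = 107.55 − 3.75Q.
Supply slope = (82.5 − 62.5)/(10 − 6) = 5, so P = 32.5 + 5Q.
Competitive equilibrium: 107.55 − 3.75Q = 32.5 + 5Q → Q* = 8.5771, P* = 75.3857.
With the tax, the buyer price exceeds the seller price by 50.5: (107.55 − 3.75Q) − (32.5 + 5Q) = 50.5 → Q' = 2.8057.
ΔQ = 8.5771 − 2.8057 = 5.7714; the wedge equals the tax, 50.5.
DWL = ½ × 5.7714 × 50.5 = 145.73.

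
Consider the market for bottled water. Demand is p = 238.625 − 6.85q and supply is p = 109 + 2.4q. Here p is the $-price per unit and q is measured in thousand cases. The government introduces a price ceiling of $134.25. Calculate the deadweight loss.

$56.42 thousand

Competitive equilibrium: 238.625 − 6.85q = 109 + 2.4q → q* = 14.0135, p* = 142.6324.
At the ceiling p = 134.25, quantity supplied = (134.25 − 109)/2.4 = 10.5208.
Willingness to pay at q' = 10.5208: 238.625 − 6.85·10.5208 = 166.5575.
Δq = 14.0135 − 10.5208 = 3.4927; wedge = 166.5575 − 134.25 = 32.3075.
DWL = ½ × 3.4927 × 32.3075 = $56.42 thousand.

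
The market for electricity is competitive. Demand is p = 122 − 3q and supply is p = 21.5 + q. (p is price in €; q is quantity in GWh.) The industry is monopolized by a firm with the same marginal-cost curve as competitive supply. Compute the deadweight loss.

Competitive equilibrium: 122 − 3q = 21.5 + q → q* = 25.125, p* = 46.625.
Marginal revenue: MR = 122 − 6q. Set MR = MC: 122 − 6q = 21.5 + q → q_m = 14.35714.
Price p_m = 122 − 3·14.35714 = 78.92858; MC(q_m) = 21.5 + 1·14.35714 = 35.85714.
Competitive q* = 25.125, so Δq = 10.76786; wedge = 78.92858 − 35.85714 = 43.07144.
The triangle = ½ × 10.76786 × 43.07144 = €231.89.

€231.89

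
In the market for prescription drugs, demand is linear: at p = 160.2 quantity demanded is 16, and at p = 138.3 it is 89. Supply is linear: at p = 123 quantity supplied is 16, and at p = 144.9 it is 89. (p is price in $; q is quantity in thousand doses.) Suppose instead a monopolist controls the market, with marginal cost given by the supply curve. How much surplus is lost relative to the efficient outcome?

Demand slope = (138.3 − 160.2)/(89 − 16) = −0.3, so p = 165 − 0.3q.
Supply slope = (144.9 − 123)/(89 − 16) = 0.3, so p = 118.2 + 0.3q.
Competitive equilibrium: 165 − 0.3q = 118.2 + 0.3q → q* = 78, p* = 141.6.
Marginal revenue: MR = 165 − 0.6q. Set MR = MC: 165 − 0.6q = 118.2 + 0.3q → q_m = 52.
Price p_m = 165 − 0.3·52 = 149.4; MC(q_m) = 118.2 + 0.3·52 = 133.8.
Competitive q* = 78, so Δq = 26; wedge = 149.4 − 133.8 = 15.6.
The triangle = ½ × 26 × 15.6 = $202.80 thousand.

$202.80 thousand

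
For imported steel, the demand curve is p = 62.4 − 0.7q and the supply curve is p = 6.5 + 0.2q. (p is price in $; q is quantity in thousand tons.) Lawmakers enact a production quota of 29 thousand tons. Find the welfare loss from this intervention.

Competitive equilibrium: 62.4 − 0.7q = 6.5 + 0.2q → q* = 62.1111, p* = 18.9222.
At q = 29: demand price = 62.4 − 0.7·29 = 42.1; supply price = 6.5 + 0.2·29 = 12.3.
Δq = 62.1111 − 29 = 33.1111; wedge = 42.1 − 12.3 = 29.8.
DWL = ½ × 33.1111 × 29.8 = $493.36 thousand.

$493.36 thousand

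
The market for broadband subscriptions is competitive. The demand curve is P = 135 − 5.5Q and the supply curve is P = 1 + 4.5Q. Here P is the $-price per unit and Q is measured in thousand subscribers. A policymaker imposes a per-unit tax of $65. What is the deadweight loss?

Competitive equilibrium: 135 − 5.5Q = 1 + 4.5Q → Q* = 13.4, P* = 61.3.
With the tax, the buyer price exceeds the seller price by 65: (135 − 5.5Q) − (1 + 4.5Q) = 65 → Q' = 6.9.
ΔQ = 13.4 − 6.9 = 6.5; the wedge equals the tax, 65.
Deadweight loss = ½ × 6.5 × 65 = $211.25 thousand.

$211.25 thousand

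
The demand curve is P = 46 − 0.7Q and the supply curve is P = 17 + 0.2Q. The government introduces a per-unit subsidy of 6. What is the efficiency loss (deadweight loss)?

20

Competitive equilibrium: 46 − 0.7Q = 17 + 0.2Q → Q* = 32.2222, P* = 23.4444.
The subsidy lowers effective supply by 6: P = 11 + 0.2Q.
New quantity: 46 − 0.7Q = 11 + 0.2Q → Q' = 38.8889.
Overproduction ΔQ = 38.8889 − 32.2222 = 6.6667; wedge = subsidy = 6.
Deadweight loss = ½ × 6.6667 × 6 = 20.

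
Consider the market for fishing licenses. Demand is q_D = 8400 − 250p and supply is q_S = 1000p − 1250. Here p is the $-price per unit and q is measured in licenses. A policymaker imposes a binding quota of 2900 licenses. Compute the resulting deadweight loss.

$31862.25

In inverse form: demand p = 33.6 − 0.004q, supply p = 1.25 + 0.001q.
Competitive equilibrium: 33.6 − 0.004q = 1.25 + 0.001q → q* = 6470, p* = 7.72.
At q = 2900: demand price = 33.6 − 0.004·2900 = 22; supply price = 1.25 + 0.001·2900 = 4.15.
Δq = 6470 − 2900 = 3570; wedge = 22 − 4.15 = 17.85.
The triangle = ½ × 3570 × 17.85 = $31862.25.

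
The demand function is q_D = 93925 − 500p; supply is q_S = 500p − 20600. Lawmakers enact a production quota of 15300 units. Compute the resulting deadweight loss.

In inverse form: demand p = 187.85 − 0.002q, supply p = 41.2 + 0.002q.
Competitive equilibrium: 187.85 − 0.002q = 41.2 + 0.002q → q* = 36662.5, p* = 114.525.
At q = 15300: demand price = 187.85 − 0.002·15300 = 157.25; supply price = 41.2 + 0.002·15300 = 71.8.
Δq = 36662.5 − 15300 = 21362.5; wedge = 157.25 − 71.8 = 85.45.
Deadweight loss = ½ × 21362.5 × 85.45 = 912712.81.

912712.81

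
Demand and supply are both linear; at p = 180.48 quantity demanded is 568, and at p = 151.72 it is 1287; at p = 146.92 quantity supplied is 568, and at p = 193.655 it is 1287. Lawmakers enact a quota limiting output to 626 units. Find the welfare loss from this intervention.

3593.34

Demand slope = (151.72 − 180.48)/(1287 − 568) = −0.04, so p = 203.2 − 0.04q.
Supply slope = (193.655 − 146.92)/(1287 − 568) = 0.065, so p = 110 + 0.065q.
Competitive equilibrium: 203.2 − 0.04q = 110 + 0.065q → q* = 887.619, p* = 167.6952.
At q = 626: demand price = 203.2 − 0.04·626 = 178.16; supply price = 110 + 0.065·626 = 150.69.
Δq = 887.619 − 626 = 261.619; wedge = 178.16 − 150.69 = 27.47.
Deadweight loss = ½ × 261.619 × 27.47 = 3593.34.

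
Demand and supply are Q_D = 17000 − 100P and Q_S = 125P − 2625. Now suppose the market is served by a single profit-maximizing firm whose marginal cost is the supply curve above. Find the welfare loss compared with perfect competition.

78660.01

In inverse form: demand P = 170 − 0.01Q, supply P = 21 + 0.008Q.
Competitive equilibrium: 170 − 0.01Q = 21 + 0.008Q → Q* = 8277.7777778, P* = 87.2222222.
Marginal revenue: MR = 170 − 0.02Q. Set MR = MC: 170 − 0.02Q = 21 + 0.008Q → Q_m = 5321.4285714.
Price P_m = 170 − 0.01·5321.4285714 = 116.7857143; MC(Q_m) = 21 + 0.008·5321.4285714 = 63.5714286.
Competitive Q* = 8277.7777778, so ΔQ = 2956.3492064; wedge = 116.7857143 − 63.5714286 = 53.2142857.
DWL = ½ × 2956.3492064 × 53.2142857 = 78660.01.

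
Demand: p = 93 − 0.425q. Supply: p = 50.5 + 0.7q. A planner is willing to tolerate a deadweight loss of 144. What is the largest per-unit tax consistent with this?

Competitive equilibrium: 93 − 0.425q = 50.5 + 0.7q → q* = 37.7778, p* = 76.9444.
A tax t gives Δq = t/1.125 and wedge t, so DWL = t²/2.25.
t²/2.25 = 144 → t² = 324 → t = 18.

18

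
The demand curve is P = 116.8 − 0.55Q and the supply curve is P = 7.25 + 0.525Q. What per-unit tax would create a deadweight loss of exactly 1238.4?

51.6

Competitive equilibrium: 116.8 − 0.55Q = 7.25 + 0.525Q → Q* = 101.907, P* = 60.7512.
A tax t gives ΔQ = t/1.075 and wedge t, so DWL = t²/2.15.
t²/2.15 = 1238.4 → t² = 2662.56 → t = 51.6.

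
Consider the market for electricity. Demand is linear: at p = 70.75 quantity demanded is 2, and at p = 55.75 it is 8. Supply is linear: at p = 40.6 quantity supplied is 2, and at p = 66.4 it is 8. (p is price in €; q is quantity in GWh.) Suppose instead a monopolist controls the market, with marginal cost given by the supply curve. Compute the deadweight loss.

€10.17

Demand slope = (55.75 − 70.75)/(8 − 2) = −2.5, so p = 75.75 − 2.5q.
Supply slope = (66.4 − 40.6)/(8 − 2) = 4.3, so p = 32 + 4.3q.
Competitive equilibrium: 75.75 − 2.5q = 32 + 4.3q → q* = 6.4338, p* = 59.6654.
Marginal revenue: MR = 75.75 − 5q. Set MR = MC: 75.75 − 5q = 32 + 4.3q → q_m = 4.7043.
Price p_m = 75.75 − 2.5·4.7043 = 63.9893; MC(q_m) = 32 + 4.3·4.7043 = 52.2285.
Competitive q* = 6.4338, so Δq = 1.7295; wedge = 63.9893 − 52.2285 = 11.7608.
Welfare loss = ½ × 1.7295 × 11.7608 = €10.17.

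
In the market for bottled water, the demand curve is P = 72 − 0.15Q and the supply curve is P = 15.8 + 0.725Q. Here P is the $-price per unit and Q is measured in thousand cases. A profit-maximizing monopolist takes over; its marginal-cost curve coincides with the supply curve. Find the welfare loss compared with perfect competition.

$38.65 thousand

Competitive equilibrium: 72 − 0.15Q = 15.8 + 0.725Q → Q* = 64.2286, P* = 62.3657.
Marginal revenue: MR = 72 − 0.3Q. Set MR = MC: 72 − 0.3Q = 15.8 + 0.725Q → Q_m = 54.8293.
Price P_m = 72 − 0.15·54.8293 = 63.7756; MC(Q_m) = 15.8 + 0.725·54.8293 = 55.5512.
Competitive Q* = 64.2286, so ΔQ = 9.3993; wedge = 63.7756 − 55.5512 = 8.2244.
DWL = ½ × 9.3993 × 8.2244 = $38.65 thousand.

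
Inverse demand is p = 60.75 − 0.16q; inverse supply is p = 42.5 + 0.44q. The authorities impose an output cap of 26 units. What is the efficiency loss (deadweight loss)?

Competitive equilibrium: 60.75 − 0.16q = 42.5 + 0.44q → q* = 30.4167, p* = 55.8833.
At q = 26: demand price = 60.75 − 0.16·26 = 56.59; supply price = 42.5 + 0.44·26 = 53.94.
Δq = 30.4167 − 26 = 4.4167; wedge = 56.59 − 53.94 = 2.65.
DWL = ½ × 4.4167 × 2.65 = 5.85.

5.85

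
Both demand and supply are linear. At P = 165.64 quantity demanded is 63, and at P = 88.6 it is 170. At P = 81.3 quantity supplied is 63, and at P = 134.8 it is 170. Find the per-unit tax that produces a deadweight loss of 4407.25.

Demand slope = (88.6 − 165.64)/(170 − 63) = −0.72, so P = 211 − 0.72Q.
Supply slope = (134.8 − 81.3)/(170 − 63) = 0.5, so P = 49.8 + 0.5Q.
Competitive equilibrium: 211 − 0.72Q = 49.8 + 0.5Q → Q* = 132.1311, P* = 115.8656.
A tax t gives ΔQ = t/1.22 and wedge t, so DWL = t²/2.44.
t²/2.44 = 4407.25 → t² = 10753.69 → t = 103.7.

103.7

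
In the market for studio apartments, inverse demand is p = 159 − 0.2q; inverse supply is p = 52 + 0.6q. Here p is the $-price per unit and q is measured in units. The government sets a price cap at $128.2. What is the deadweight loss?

Competitive equilibrium: 159 − 0.2q = 52 + 0.6q → q* = 133.75, p* = 132.25.
At the ceiling p = 128.2, quantity supplied = (128.2 − 52)/0.6 = 127.
Willingness to pay at q' = 127: 159 − 0.2·127 = 133.6.
Δq = 133.75 − 127 = 6.75; wedge = 133.6 − 128.2 = 5.4.
Deadweight loss = ½ × 6.75 × 5.4 = $18.225.

$18.225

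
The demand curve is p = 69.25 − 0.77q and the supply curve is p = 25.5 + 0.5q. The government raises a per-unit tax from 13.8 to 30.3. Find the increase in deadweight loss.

Competitive equilibrium: 69.25 − 0.77q = 25.5 + 0.5q → q* = 34.4488, p* = 42.7244.
For a per-unit tax t: Δq = t/1.27, so DWL = ½·t·(t/1.27) = t²/2.54.
At t = 13.8: DWL = 74.976. At t = 30.3: DWL = 361.453.
Increase = 361.453 − 74.976 = 286.48.

286.48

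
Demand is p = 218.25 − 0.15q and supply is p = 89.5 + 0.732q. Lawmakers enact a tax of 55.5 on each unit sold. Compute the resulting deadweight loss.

1746.17

Competitive equilibrium: 218.25 − 0.15q = 89.5 + 0.732q → q* = 145.9751, p* = 196.3537.
With the tax, the buyer price exceeds the seller price by 55.5: (218.25 − 0.15q) − (89.5 + 0.732q) = 55.5 → q' = 83.0499.
Δq = 145.9751 − 83.0499 = 62.9252; the wedge equals the tax, 55.5.
Welfare loss = ½ × 62.9252 × 55.5 = 1746.17.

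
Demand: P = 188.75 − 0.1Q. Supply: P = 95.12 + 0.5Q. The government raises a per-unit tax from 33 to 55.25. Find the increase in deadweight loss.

1636.30

Competitive equilibrium: 188.75 − 0.1Q = 95.12 + 0.5Q → Q* = 156.05, P* = 173.145.
For a per-unit tax t: ΔQ = t/0.6, so DWL = ½·t·(t/0.6) = t²/1.2.
At t = 33: DWL = 907.5. At t = 55.25: DWL = 2543.802.
Increase = 2543.802 − 907.5 = 1636.30.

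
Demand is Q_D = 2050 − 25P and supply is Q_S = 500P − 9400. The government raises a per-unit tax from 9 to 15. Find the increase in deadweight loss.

1714.29

In inverse form: demand P = 82 − 0.04Q, supply P = 18.8 + 0.002Q.
Competitive equilibrium: 82 − 0.04Q = 18.8 + 0.002Q → Q* = 1504.7619, P* = 21.8095.
For a per-unit tax t: ΔQ = t/0.042, so DWL = ½·t·(t/0.042) = t²/0.084.
At t = 9: DWL = 964.286. At t = 15: DWL = 2678.571.
Increase = 2678.571 − 964.286 = 1714.29.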